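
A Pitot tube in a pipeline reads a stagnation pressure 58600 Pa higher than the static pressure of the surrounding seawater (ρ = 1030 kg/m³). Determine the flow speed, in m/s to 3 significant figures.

v = 10.7 m/s

At the stagnation point the flow is brought to rest, so Bernoulli gives P_stag − P_static = ½ρv².
v = √(2ΔP/ρ) = √(2·58600/1030) = 10.7 m/s.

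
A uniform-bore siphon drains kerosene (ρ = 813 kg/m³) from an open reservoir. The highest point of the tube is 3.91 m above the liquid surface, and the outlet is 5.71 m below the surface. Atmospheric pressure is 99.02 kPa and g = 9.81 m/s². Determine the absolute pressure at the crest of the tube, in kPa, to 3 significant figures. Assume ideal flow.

The outlet speed comes from Torricelli: v = √(2g·5.71) = 10.6 m/s.
The bore is uniform, so the speed at the crest is the same v. Bernoulli surface→crest: P_atm = P_top + ½ρv² + ρg·h_top.
P_top = 99020 − ½·813·10.6² − 813·9.81·3.91 = 22300 Pa.

22.3 kPa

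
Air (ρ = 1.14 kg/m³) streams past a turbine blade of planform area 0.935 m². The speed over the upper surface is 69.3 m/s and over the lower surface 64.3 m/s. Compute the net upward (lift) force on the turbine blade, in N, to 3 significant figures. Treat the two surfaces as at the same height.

The faster flow above has the lower pressure; Bernoulli (same height) gives ΔP = ½ρ(v_up² − v_low²).
ΔP = ½·1.14·(69.3² − 64.3²) = 381 Pa.
Lift = ΔP · A = 381 × 0.935 = 356 N.

F = 356 N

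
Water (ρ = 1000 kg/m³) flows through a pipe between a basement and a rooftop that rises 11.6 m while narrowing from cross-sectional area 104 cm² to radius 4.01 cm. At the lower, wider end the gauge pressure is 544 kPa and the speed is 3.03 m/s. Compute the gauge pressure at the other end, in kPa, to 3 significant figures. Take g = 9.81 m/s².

P₂ ≈ 415 kPa

The volume flow rate is constant, so v₂ = (A₁/A₂)v₁ = (104/50.5)·3.03 = 6.24 m/s.
Energy conservation along the streamline gives P₂ = P₁ − ½ρ(v₂² − v₁²) − ρg(h₂ − h₁).
P₂ = 544000 + ½·1000·(3.03² − 6.24²) − 1000·9.81·(+11.6) = 544000 + (-14900) − (114000) = 415000 Pa.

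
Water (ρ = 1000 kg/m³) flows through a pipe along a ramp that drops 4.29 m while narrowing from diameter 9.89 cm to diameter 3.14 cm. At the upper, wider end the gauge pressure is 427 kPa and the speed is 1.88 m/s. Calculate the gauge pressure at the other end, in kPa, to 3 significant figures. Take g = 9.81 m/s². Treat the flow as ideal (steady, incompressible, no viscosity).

The volume flow rate is constant, so v₂ = (A₁/A₂)v₁ = (76.8/7.74)·1.88 = 18.7 m/s.
Applying Bernoulli between the two ends and solving for P₂: P₂ = P₁ + ½ρ(v₁² − v₂²) − ρgΔh.
P₂ = 427000 + ½·1000·(1.88² − 18.7²) − 1000·9.81·(−4.29) = 427000 + (-172000) − (-42100) = 297000 Pa.

P₂ ≈ 297 kPa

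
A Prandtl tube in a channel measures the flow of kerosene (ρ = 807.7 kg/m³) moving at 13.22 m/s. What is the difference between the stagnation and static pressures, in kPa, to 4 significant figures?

Bernoulli between the free stream and the stagnation point: ½ρv² = P_stag − P_static.
ΔP = ½·807.7·13.22² = 70580 Pa.

ΔP ≈ 70.58 kPa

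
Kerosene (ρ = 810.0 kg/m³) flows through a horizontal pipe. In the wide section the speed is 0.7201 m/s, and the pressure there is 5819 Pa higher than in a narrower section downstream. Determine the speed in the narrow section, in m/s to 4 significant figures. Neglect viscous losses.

With h₁ = h₂, rearranging Bernoulli gives v₂ = √(v₁² + 2ΔP/ρ).
v₂ = √(0.7201² + 2·5819/810.0) = √(0.5185 + 14.37) = 3.858 m/s.

v₂ = 3.858 m/s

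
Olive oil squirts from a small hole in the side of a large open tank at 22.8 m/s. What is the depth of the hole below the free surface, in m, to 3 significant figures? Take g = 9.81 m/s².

26.5 m

For a small hole in a large open tank, ½v² = gh, giving h = v²/(2g).
h = 22.8²/(2·9.81) = 520/19.62 = 26.5 m.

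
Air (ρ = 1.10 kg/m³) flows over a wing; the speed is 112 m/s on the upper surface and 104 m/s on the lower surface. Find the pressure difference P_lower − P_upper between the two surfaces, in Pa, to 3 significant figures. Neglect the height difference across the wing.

With negligible Δh, P + ½ρv² is constant, so P_low − P_up = ½ρ(v_up² − v_low²).
ΔP = ½·1.10·(112² − 104²) = 950 Pa.

ΔP = 950 Pa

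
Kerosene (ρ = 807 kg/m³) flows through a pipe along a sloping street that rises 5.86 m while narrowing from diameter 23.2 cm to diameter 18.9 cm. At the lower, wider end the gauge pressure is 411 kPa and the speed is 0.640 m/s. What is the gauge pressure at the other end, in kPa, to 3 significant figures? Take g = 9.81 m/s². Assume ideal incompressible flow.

Continuity gives A₁v₁ = A₂v₂, so v₂ = (423 cm²)/(281 cm²) × 0.640 m/s = 0.964 m/s.
Energy conservation along the streamline gives P₂ = P₁ − ½ρ(v₂² − v₁²) − ρg(h₂ − h₁).
P₂ = 411000 + ½·807·(0.640² − 0.964²) − 807·9.81·(+5.86) = 411000 + (-210) − (46400) = 364000 Pa.

364 kPa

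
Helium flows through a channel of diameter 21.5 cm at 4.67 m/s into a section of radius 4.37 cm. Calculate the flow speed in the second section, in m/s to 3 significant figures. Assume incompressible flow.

Mass conservation (A₁v₁ = A₂v₂) gives v₂ = 4.67 × 363/60.0 = 28.3 m/s.

v₂ = 28.3 m/s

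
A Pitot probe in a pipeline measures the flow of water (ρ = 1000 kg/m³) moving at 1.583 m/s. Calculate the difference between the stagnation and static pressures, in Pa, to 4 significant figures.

1253 Pa

At the stagnation point the flow is brought to rest, so Bernoulli gives P_stag − P_static = ½ρv².
ΔP = ½·1000·1.583² = 1253 Pa.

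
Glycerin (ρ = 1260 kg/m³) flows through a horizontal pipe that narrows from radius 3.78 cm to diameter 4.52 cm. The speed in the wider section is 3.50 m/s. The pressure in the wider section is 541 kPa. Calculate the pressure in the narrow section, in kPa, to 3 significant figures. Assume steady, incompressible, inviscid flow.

Mass conservation (A₁v₁ = A₂v₂) gives v₂ = 3.50 × 44.9/16.0 = 9.79 m/s.
The pipe is horizontal, so Bernoulli reduces to P₁ + ½ρv₁² = P₂ + ½ρv₂².
P₂ = P₁ − ½ρ(v₂² − v₁²) = 541000 − ½·1260·(9.79² − 3.50²) = 541000 − 52700 = 488000 Pa.

488 kPa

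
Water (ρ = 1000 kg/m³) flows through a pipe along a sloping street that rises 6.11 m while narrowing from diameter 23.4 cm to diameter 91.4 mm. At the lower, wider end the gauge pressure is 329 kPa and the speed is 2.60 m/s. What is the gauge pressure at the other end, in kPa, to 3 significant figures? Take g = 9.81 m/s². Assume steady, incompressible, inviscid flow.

Continuity gives A₁v₁ = A₂v₂, so v₂ = (430 cm²)/(65.6 cm²) × 2.60 m/s = 17.0 m/s.
Applying Bernoulli between the two ends and solving for P₂: P₂ = P₁ + ½ρ(v₁² − v₂²) − ρgΔh.
P₂ = 329000 + ½·1000·(2.60² − 17.0²) − 1000·9.81·(+6.11) = 329000 + (-142000) − (59900) = 127000 Pa.

127 kPa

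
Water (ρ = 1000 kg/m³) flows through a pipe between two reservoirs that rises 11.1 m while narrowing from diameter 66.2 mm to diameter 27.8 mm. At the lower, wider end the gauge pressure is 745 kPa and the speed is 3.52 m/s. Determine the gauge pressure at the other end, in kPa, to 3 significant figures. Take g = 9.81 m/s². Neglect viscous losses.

Mass conservation (A₁v₁ = A₂v₂) gives v₂ = 3.52 × 34.4/6.07 = 20.0 m/s.
Applying Bernoulli between the two ends and solving for P₂: P₂ = P₁ + ½ρ(v₁² − v₂²) − ρgΔh.
P₂ = 745000 + ½·1000·(3.52² − 20.0²) − 1000·9.81·(+11.1) = 745000 + (-193000) − (109000) = 443000 Pa.

443 kPa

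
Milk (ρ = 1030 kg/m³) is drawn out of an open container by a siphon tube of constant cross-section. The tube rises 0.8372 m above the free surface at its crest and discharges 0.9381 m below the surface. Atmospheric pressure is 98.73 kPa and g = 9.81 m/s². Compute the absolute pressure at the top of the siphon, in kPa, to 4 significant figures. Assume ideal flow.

Bernoulli surface→outlet gives ½v² = g·h_out, so v = √(2·9.81·0.9381) = 4.290 m/s.
Continuity keeps v the same throughout the tube; from surface to crest, P_atm + 0 = P_top + ½ρv² + ρg·h_top.
P_top = 98730 − ½·1030·4.290² − 1030·9.81·0.8372 = 80790 Pa.

P_top ≈ 80.79 kPa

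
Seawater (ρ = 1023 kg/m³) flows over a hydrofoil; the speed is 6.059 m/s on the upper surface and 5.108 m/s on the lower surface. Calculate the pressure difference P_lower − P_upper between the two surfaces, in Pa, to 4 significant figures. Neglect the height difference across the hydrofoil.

With negligible Δh, P + ½ρv² is constant, so P_low − P_up = ½ρ(v_up² − v_low²).
ΔP = ½·1023·(6.059² − 5.108²) = 5432 Pa.

ΔP ≈ 5432 Pa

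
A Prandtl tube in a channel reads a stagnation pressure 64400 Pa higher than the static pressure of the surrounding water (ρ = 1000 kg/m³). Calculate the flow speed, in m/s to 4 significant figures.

v ≈ 11.35 m/s

Bernoulli between the free stream and the stagnation point: ½ρv² = P_stag − P_static.
v = √(2ΔP/ρ) = √(2·64400/1000) = 11.35 m/s.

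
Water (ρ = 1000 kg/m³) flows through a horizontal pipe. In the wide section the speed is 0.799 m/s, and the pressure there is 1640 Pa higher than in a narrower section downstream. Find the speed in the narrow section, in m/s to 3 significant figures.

v₂ = 1.98 m/s

Along the level pipe P + ½ρv² is conserved, hence v₂² = v₁² + 2(P₁ − P₂)/ρ.
v₂ = √(0.799² + 2·1640/1000) = √(0.638 + 3.28) = 1.98 m/s.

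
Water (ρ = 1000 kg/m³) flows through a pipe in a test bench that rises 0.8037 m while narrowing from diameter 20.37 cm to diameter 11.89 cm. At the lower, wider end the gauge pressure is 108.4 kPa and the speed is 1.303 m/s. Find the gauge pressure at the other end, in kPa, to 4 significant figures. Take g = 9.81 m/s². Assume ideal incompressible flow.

By continuity, v₂ = v₁·A₁/A₂ = 1.303·(325.9/111.0) = 3.824 m/s.
Applying Bernoulli between the two ends and solving for P₂: P₂ = P₁ + ½ρ(v₁² − v₂²) − ρgΔh.
P₂ = 108400 + ½·1000·(1.303² − 3.824²) − 1000·9.81·(+0.8037) = 108400 + (-6464) − (7884) = 94050 Pa.

P₂ = 94.05 kPa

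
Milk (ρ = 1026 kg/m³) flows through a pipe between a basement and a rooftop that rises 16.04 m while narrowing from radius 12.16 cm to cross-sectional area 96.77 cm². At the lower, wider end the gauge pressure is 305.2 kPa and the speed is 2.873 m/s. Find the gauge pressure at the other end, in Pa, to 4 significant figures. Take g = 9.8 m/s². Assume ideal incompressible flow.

P₂ ≈ 50580 Pa

Mass conservation (A₁v₁ = A₂v₂) gives v₂ = 2.873 × 464.5/96.77 = 13.79 m/s.
Energy conservation along the streamline gives P₂ = P₁ − ½ρ(v₂² − v₁²) − ρg(h₂ − h₁).
P₂ = 305200 + ½·1026·(2.873² − 13.79²) − 1026·9.8·(+16.04) = 305200 + (-93340) − (161300) = 50580 Pa.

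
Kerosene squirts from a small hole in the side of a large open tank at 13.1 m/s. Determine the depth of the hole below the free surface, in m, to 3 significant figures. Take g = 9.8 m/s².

For a small hole in a large open tank, ½v² = gh, giving h = v²/(2g).
h = 13.1²/(2·9.8) = 172/19.60 = 8.76 m.

8.76 m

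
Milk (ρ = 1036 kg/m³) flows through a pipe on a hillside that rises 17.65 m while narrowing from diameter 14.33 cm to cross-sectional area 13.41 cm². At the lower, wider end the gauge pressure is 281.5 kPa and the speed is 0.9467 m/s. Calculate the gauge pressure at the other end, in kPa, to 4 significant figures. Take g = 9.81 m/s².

The volume flow rate is constant, so v₂ = (A₁/A₂)v₁ = (161.3/13.41)·0.9467 = 11.39 m/s.
Energy conservation along the streamline gives P₂ = P₁ − ½ρ(v₂² − v₁²) − ρg(h₂ − h₁).
P₂ = 281500 + ½·1036·(0.9467² − 11.39²) − 1036·9.81·(+17.65) = 281500 + (-66690) − (179400) = 35430 Pa.

P₂ ≈ 35.43 kPa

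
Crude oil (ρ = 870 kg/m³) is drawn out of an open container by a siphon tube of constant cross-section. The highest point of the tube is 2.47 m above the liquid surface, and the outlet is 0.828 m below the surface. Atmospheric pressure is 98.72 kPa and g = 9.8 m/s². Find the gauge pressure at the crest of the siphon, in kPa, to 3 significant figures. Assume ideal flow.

From the surface to the outlet (both open to atmosphere, surface at rest): v = √(2g·h_out) = √(2·9.8·0.828) = 4.03 m/s.
The bore is uniform, so the speed at the crest is the same v. Bernoulli surface→crest: P_atm = P_top + ½ρv² + ρg·h_top.
P_top = 98720 − ½·870·4.03² − 870·9.8·2.47 = 70600 Pa. So P_gauge = P_top − P_atm = -28100 Pa.

P_gauge ≈ -28.1 kPa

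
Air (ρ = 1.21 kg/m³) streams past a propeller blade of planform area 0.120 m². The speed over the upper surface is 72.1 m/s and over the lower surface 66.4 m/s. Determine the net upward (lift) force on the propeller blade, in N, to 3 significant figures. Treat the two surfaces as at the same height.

The faster flow above has the lower pressure; Bernoulli (same height) gives ΔP = ½ρ(v_up² − v_low²).
ΔP = ½·1.21·(72.1² − 66.4²) = 478 Pa.
Lift = ΔP · A = 478 × 0.120 = 57.3 N.

57.3 N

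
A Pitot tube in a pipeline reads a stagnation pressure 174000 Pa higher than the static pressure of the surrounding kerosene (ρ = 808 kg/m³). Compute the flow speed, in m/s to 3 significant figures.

Bernoulli between the free stream and the stagnation point: ½ρv² = P_stag − P_static.
v = √(2ΔP/ρ) = √(2·174000/808) = 20.8 m/s.

v ≈ 20.8 m/s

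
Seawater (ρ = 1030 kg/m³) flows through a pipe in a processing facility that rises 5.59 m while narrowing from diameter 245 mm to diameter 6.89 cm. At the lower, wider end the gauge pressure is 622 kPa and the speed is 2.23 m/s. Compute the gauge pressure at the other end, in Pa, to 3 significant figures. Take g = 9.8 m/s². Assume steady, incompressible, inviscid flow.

Mass conservation (A₁v₁ = A₂v₂) gives v₂ = 2.23 × 471/37.3 = 28.2 m/s.
Energy conservation along the streamline gives P₂ = P₁ − ½ρ(v₂² − v₁²) − ρg(h₂ − h₁).
P₂ = 622000 + ½·1030·(2.23² − 28.2²) − 1030·9.8·(+5.59) = 622000 + (-407000) − (56400) = 159000 Pa.

P₂ = 159000 Pa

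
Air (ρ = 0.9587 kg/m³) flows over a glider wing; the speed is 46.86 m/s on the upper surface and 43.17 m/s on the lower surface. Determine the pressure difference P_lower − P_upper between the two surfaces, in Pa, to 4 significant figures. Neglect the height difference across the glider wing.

Bernoulli (same height): P_lower − P_upper = ½ρ(v_upper² − v_lower²).
ΔP = ½·0.9587·(46.86² − 43.17²) = 159.2 Pa.

ΔP = 159.2 Pa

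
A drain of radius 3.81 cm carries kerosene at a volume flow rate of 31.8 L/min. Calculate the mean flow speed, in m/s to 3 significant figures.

Q = 31.8 L/min = 0.000530 m³/s.
v = Q/A = 0.000530 / 0.00456 = 0.116 m/s.

v ≈ 0.116 m/s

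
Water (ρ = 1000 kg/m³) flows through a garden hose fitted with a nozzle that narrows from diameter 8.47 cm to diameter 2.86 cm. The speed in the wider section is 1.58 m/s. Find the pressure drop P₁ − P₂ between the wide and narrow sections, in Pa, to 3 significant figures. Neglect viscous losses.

ΔP = 94800 Pa

Mass conservation (A₁v₁ = A₂v₂) gives v₂ = 1.58 × 56.3/6.42 = 13.9 m/s.
The pipe is horizontal, so Bernoulli reduces to P₁ + ½ρv₁² = P₂ + ½ρv₂².
P₁ − P₂ = ½·1000·(13.9² − 1.58²) = ½·1000·190 = 94800 Pa.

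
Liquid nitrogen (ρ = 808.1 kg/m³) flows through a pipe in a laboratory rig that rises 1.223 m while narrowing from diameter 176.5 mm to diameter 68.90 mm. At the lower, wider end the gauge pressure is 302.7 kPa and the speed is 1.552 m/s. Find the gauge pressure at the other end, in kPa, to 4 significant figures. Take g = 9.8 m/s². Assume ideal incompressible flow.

Mass conservation (A₁v₁ = A₂v₂) gives v₂ = 1.552 × 244.7/37.28 = 10.18 m/s.
Energy conservation along the streamline gives P₂ = P₁ − ½ρ(v₂² − v₁²) − ρg(h₂ − h₁).
P₂ = 302700 + ½·808.1·(1.552² − 10.18²) − 808.1·9.8·(+1.223) = 302700 + (-40940) − (9685) = 252100 Pa.

P₂ = 252.1 kPa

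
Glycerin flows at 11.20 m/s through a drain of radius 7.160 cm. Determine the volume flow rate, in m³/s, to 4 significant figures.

Q ≈ 0.1804 m³/s

Q = A·v = 0.01611 m² × 11.20 m/s = 0.1804 m³/s.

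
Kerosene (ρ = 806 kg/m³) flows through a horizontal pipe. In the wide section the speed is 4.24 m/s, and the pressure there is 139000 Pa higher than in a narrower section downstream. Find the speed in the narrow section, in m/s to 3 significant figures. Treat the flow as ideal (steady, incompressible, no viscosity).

v₂ ≈ 19.0 m/s

Along the level pipe P + ½ρv² is conserved, hence v₂² = v₁² + 2(P₁ − P₂)/ρ.
v₂ = √(4.24² + 2·139000/806) = √(18.0 + 345) = 19.0 m/s.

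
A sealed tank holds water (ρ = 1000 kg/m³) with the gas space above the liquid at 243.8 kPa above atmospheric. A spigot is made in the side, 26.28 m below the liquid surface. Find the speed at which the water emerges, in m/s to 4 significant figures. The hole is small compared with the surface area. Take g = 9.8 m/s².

Take point 1 at the surface (v₁ ≈ 0) and point 2 at the hole (at atmospheric pressure). Bernoulli: P₁ + ρg h = P_atm + ½ρv₂².
With P₁ − P_atm = 243800 Pa, v₂ = √(2gh + 2ΔP/ρ) = √(2·9.8·26.28 + 2·243800/1000) = 31.67 m/s.

v ≈ 31.67 m/s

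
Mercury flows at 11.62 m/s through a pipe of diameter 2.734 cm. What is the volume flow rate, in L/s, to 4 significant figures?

Q = A·v = 0.0005871 m² × 11.62 m/s = 0.006822 m³/s.
Converting: 0.006822 m³/s × 1000 = 6.822 L/s.

Q ≈ 6.822 L/s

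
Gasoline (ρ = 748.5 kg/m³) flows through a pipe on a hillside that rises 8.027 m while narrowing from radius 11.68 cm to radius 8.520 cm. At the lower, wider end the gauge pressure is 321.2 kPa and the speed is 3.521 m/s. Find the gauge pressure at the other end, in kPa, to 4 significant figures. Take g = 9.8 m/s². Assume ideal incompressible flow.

Continuity gives A₁v₁ = A₂v₂, so v₂ = (428.6 cm²)/(228.0 cm²) × 3.521 m/s = 6.617 m/s.
Energy conservation along the streamline gives P₂ = P₁ − ½ρ(v₂² − v₁²) − ρg(h₂ − h₁).
P₂ = 321200 + ½·748.5·(3.521² − 6.617²) − 748.5·9.8·(+8.027) = 321200 + (-11750) − (58880) = 250600 Pa.

P₂ = 250.6 kPa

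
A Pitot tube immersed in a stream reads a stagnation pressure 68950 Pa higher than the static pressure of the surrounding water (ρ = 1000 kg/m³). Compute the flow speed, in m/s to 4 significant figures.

Bernoulli between the free stream and the stagnation point: ½ρv² = P_stag − P_static.
v = √(2ΔP/ρ) = √(2·68950/1000) = 11.74 m/s.

11.74 m/s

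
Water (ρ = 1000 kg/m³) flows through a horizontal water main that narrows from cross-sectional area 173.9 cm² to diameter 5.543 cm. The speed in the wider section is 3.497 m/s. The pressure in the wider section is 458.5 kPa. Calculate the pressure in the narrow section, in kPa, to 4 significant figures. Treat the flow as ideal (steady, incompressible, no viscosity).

Continuity gives A₁v₁ = A₂v₂, so v₂ = (173.9 cm²)/(24.13 cm²) × 3.497 m/s = 25.20 m/s.
Bernoulli (h₁ = h₂): P₁ − P₂ = ½ρ(v₂² − v₁²).
P₂ = P₁ − ½ρ(v₂² − v₁²) = 458500 − ½·1000·(25.20² − 3.497²) = 458500 − 311400 = 147100 Pa.

P₂ ≈ 147.1 kPa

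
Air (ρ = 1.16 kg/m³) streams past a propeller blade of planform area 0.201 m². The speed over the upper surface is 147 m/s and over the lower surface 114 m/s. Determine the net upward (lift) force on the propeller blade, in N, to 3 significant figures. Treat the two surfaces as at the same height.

F ≈ 1000 N

The faster flow above has the lower pressure; Bernoulli (same height) gives ΔP = ½ρ(v_up² − v_low²).
ΔP = ½·1.16·(147² − 114²) = 5000 Pa.
Lift = ΔP · A = 5000 × 0.201 = 1000 N.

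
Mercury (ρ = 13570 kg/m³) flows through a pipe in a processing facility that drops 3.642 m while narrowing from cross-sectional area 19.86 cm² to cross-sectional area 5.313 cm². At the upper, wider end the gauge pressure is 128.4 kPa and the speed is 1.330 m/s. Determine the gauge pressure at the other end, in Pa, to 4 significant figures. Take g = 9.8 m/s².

P₂ = 457000 Pa

By continuity, v₂ = v₁·A₁/A₂ = 1.330·(19.86/5.313) = 4.972 m/s.
Bernoulli: P₁ + ½ρv₁² + ρg h₁ = P₂ + ½ρv₂² + ρg h₂, so P₂ = P₁ + ½ρ(v₁² − v₂²) − ρg(h₂ − h₁).
P₂ = 128400 + ½·13570·(1.330² − 4.972²) − 13570·9.8·(−3.642) = 128400 + (-155700) − (-484300) = 457000 Pa.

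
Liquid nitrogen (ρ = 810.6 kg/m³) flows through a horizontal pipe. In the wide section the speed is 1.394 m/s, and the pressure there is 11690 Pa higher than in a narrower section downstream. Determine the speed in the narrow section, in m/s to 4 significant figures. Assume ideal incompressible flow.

5.549 m/s

Along the level pipe P + ½ρv² is conserved, hence v₂² = v₁² + 2(P₁ − P₂)/ρ.
v₂ = √(1.394² + 2·11690/810.6) = √(1.943 + 28.84) = 5.549 m/s.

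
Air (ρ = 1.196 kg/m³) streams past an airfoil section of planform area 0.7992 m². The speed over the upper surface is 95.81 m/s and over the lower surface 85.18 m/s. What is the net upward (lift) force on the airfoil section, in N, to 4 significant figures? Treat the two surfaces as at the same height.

F ≈ 919.5 N

The faster flow above has the lower pressure; Bernoulli (same height) gives ΔP = ½ρ(v_up² − v_low²).
ΔP = ½·1.196·(95.81² − 85.18²) = 1151 Pa.
Lift = ΔP · A = 1151 × 0.7992 = 919.5 N.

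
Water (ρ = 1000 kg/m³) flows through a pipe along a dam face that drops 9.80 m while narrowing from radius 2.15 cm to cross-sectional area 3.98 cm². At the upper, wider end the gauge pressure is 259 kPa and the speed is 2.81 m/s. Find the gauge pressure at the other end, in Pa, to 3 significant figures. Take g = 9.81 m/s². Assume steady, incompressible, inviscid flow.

P₂ = 307000 Pa

Continuity gives A₁v₁ = A₂v₂, so v₂ = (14.5 cm²)/(3.98 cm²) × 2.81 m/s = 10.3 m/s.
Applying Bernoulli between the two ends and solving for P₂: P₂ = P₁ + ½ρ(v₁² − v₂²) − ρgΔh.
P₂ = 259000 + ½·1000·(2.81² − 10.3²) − 1000·9.81·(−9.80) = 259000 + (-48600) − (-96100) = 307000 Pa.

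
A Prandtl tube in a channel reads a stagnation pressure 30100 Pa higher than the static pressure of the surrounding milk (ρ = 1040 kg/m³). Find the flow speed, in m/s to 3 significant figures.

v ≈ 7.61 m/s

Bernoulli between the free stream and the stagnation point: ½ρv² = P_stag − P_static.
v = √(2ΔP/ρ) = √(2·30100/1040) = 7.61 m/s.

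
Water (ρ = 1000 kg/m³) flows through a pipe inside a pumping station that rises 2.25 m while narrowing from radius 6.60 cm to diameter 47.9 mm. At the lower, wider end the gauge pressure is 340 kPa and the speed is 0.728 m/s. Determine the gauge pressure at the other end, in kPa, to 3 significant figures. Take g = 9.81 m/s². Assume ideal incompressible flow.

The volume flow rate is constant, so v₂ = (A₁/A₂)v₁ = (137/18.0)·0.728 = 5.53 m/s.
Bernoulli: P₁ + ½ρv₁² + ρg h₁ = P₂ + ½ρv₂² + ρg h₂, so P₂ = P₁ + ½ρ(v₁² − v₂²) − ρg(h₂ − h₁).
P₂ = 340000 + ½·1000·(0.728² − 5.53²) − 1000·9.81·(+2.25) = 340000 + (-15000) − (22100) = 303000 Pa.

P₂ = 303 kPa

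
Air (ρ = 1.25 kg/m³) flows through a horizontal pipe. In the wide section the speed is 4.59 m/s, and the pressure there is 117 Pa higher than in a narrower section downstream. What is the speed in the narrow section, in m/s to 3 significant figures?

Along the level pipe P + ½ρv² is conserved, hence v₂² = v₁² + 2(P₁ − P₂)/ρ.
v₂ = √(4.59² + 2·117/1.25) = √(21.1 + 187) = 14.4 m/s.

14.4 m/s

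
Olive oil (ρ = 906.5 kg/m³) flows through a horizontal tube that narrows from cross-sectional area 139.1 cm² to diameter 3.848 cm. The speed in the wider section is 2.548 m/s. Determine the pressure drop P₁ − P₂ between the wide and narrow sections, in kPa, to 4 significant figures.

ΔP = 418.0 kPa

The volume flow rate is constant, so v₂ = (A₁/A₂)v₁ = (139.1/11.63)·2.548 = 30.48 m/s.
Bernoulli (h₁ = h₂): P₁ − P₂ = ½ρ(v₂² − v₁²).
P₁ − P₂ = ½·906.5·(30.48² − 2.548²) = ½·906.5·922.3 = 418000 Pa.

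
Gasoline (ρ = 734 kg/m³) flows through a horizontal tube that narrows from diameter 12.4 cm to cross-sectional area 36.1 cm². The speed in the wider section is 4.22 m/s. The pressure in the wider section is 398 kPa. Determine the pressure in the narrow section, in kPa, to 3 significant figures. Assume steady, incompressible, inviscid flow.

331 kPa

By continuity, v₂ = v₁·A₁/A₂ = 4.22·(121/36.1) = 14.1 m/s.
With no height change, Bernoulli's equation is P₁ + ½ρv₁² = P₂ + ½ρv₂².
P₂ = P₁ − ½ρ(v₂² − v₁²) = 398000 − ½·734·(14.1² − 4.22²) = 398000 − 66600 = 331000 Pa.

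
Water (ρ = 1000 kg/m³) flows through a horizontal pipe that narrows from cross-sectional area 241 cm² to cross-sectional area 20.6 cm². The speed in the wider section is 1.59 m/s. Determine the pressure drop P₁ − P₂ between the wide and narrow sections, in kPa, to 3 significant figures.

ΔP ≈ 172 kPa

Continuity gives A₁v₁ = A₂v₂, so v₂ = (241 cm²)/(20.6 cm²) × 1.59 m/s = 18.6 m/s.
With no height change, Bernoulli's equation is P₁ + ½ρv₁² = P₂ + ½ρv₂².
P₁ − P₂ = ½·1000·(18.6² − 1.59²) = ½·1000·343 = 172000 Pa.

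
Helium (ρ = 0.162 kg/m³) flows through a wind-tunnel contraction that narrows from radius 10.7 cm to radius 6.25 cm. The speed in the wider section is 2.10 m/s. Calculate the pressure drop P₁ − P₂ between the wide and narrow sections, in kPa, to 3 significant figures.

ΔP = 0.00271 kPa

By continuity, v₂ = v₁·A₁/A₂ = 2.10·(360/123) = 6.15 m/s.
Along the horizontal streamline, P + ½ρv² is constant.
P₁ − P₂ = ½·0.162·(6.15² − 2.10²) = ½·0.162·33.5 = 2.71 Pa.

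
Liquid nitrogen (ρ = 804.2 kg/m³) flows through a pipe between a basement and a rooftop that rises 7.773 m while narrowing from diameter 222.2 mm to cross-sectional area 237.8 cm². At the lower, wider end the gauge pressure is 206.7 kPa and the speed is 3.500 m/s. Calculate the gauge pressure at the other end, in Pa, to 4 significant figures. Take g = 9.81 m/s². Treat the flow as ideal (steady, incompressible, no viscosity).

P₂ = 137200 Pa

By continuity, v₂ = v₁·A₁/A₂ = 3.500·(387.8/237.8) = 5.707 m/s.
Applying Bernoulli between the two ends and solving for P₂: P₂ = P₁ + ½ρ(v₁² − v₂²) − ρgΔh.
P₂ = 206700 + ½·804.2·(3.500² − 5.707²) − 804.2·9.81·(+7.773) = 206700 + (-8172) − (61320) = 137200 Pa.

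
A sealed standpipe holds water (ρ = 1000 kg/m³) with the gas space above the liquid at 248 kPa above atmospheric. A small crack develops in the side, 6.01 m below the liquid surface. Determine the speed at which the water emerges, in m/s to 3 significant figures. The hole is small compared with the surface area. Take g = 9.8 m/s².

24.8 m/s

Take point 1 at the surface (v₁ ≈ 0) and point 2 at the hole (at atmospheric pressure). Bernoulli: P₁ + ρg h = P_atm + ½ρv₂².
With P₁ − P_atm = 248000 Pa, v₂ = √(2gh + 2ΔP/ρ) = √(2·9.8·6.01 + 2·248000/1000) = 24.8 m/s.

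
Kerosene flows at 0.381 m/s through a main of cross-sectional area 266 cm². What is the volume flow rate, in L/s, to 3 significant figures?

10.1 L/s

Q = A·v = 0.0266 m² × 0.381 m/s = 0.0101 m³/s.
Converting: 0.0101 m³/s × 1000 = 10.1 L/s.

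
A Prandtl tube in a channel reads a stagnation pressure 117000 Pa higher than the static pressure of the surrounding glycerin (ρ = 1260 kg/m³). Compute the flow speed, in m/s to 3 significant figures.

Bernoulli between the free stream and the stagnation point: ½ρv² = P_stag − P_static.
v = √(2ΔP/ρ) = √(2·117000/1260) = 13.6 m/s.

13.6 m/s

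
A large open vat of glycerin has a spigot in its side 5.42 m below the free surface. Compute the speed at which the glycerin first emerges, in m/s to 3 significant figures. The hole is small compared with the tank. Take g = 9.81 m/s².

v ≈ 10.3 m/s

Torricelli's result v = √(2gh) gives v = √(2·9.81·5.42) = 10.3 m/s.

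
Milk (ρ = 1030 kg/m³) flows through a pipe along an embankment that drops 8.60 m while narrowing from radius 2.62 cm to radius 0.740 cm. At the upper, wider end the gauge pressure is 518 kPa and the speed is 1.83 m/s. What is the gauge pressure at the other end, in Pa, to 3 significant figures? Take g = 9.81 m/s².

336000 Pa

The volume flow rate is constant, so v₂ = (A₁/A₂)v₁ = (21.6/1.72)·1.83 = 22.9 m/s.
Bernoulli: P₁ + ½ρv₁² + ρg h₁ = P₂ + ½ρv₂² + ρg h₂, so P₂ = P₁ + ½ρ(v₁² − v₂²) − ρg(h₂ − h₁).
P₂ = 518000 + ½·1030·(1.83² − 22.9²) − 1030·9.81·(−8.60) = 518000 + (-269000) − (-86900) = 336000 Pa.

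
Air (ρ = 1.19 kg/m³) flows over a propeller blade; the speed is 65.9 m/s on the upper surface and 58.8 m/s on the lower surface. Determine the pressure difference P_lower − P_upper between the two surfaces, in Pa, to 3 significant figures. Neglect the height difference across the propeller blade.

Bernoulli (same height): P_lower − P_upper = ½ρ(v_upper² − v_lower²).
ΔP = ½·1.19·(65.9² − 58.8²) = 527 Pa.

ΔP ≈ 527 Pa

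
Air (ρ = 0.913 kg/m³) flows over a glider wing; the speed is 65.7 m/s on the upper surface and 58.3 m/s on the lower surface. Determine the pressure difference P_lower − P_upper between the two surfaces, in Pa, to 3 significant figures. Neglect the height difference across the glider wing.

419 Pa

Bernoulli (same height): P_lower − P_upper = ½ρ(v_upper² − v_lower²).
ΔP = ½·0.913·(65.7² − 58.3²) = 419 Pa.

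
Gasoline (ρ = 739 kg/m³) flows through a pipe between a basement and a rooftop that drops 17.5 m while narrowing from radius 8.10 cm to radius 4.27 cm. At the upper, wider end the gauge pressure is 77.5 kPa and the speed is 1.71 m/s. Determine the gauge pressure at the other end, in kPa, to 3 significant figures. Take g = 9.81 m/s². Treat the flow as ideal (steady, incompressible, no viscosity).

P₂ ≈ 191 kPa

Continuity gives A₁v₁ = A₂v₂, so v₂ = (206 cm²)/(57.3 cm²) × 1.71 m/s = 6.15 m/s.
Energy conservation along the streamline gives P₂ = P₁ − ½ρ(v₂² − v₁²) − ρg(h₂ − h₁).
P₂ = 77500 + ½·739·(1.71² − 6.15²) − 739·9.81·(−17.5) = 77500 + (-12900) − (-127000) = 191000 Pa.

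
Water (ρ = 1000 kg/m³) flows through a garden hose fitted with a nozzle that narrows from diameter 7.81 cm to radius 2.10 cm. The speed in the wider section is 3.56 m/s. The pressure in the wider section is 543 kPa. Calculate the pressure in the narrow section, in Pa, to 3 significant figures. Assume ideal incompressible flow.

Continuity gives A₁v₁ = A₂v₂, so v₂ = (47.9 cm²)/(13.9 cm²) × 3.56 m/s = 12.3 m/s.
Along the horizontal streamline, P + ½ρv² is constant.
P₂ = P₁ − ½ρ(v₂² − v₁²) = 543000 − ½·1000·(12.3² − 3.56²) = 543000 − 69400 = 474000 Pa.

P₂ ≈ 474000 Pa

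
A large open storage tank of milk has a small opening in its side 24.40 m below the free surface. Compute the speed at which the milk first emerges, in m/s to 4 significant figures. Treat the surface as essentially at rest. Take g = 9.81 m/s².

Bernoulli from surface to hole (P equal, v_surface ≈ 0): v = √(2gh) = √(2×9.81×24.40) = 21.88 m/s.

v = 21.88 m/s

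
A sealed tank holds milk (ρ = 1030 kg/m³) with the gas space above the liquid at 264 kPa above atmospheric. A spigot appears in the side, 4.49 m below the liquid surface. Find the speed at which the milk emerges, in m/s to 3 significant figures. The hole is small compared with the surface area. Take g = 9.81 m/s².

Take point 1 at the surface (v₁ ≈ 0) and point 2 at the hole (at atmospheric pressure). Bernoulli: P₁ + ρg h = P_atm + ½ρv₂².
With P₁ − P_atm = 264000 Pa, v₂ = √(2gh + 2ΔP/ρ) = √(2·9.81·4.49 + 2·264000/1030) = 24.5 m/s.

24.5 m/s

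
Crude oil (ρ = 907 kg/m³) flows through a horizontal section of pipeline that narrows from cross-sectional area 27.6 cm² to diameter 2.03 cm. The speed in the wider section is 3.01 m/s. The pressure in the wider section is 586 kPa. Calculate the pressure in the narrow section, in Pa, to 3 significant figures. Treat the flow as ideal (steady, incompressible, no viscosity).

Mass conservation (A₁v₁ = A₂v₂) gives v₂ = 3.01 × 27.6/3.24 = 25.7 m/s.
Bernoulli (h₁ = h₂): P₁ − P₂ = ½ρ(v₂² − v₁²).
P₂ = P₁ − ½ρ(v₂² − v₁²) = 586000 − ½·907·(25.7² − 3.01²) = 586000 − 295000 = 291000 Pa.

P₂ ≈ 291000 Pa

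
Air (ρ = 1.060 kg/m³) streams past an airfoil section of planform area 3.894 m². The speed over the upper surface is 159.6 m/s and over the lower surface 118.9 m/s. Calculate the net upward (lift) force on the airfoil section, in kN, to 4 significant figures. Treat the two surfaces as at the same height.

The faster flow above has the lower pressure; Bernoulli (same height) gives ΔP = ½ρ(v_up² − v_low²).
ΔP = ½·1.060·(159.6² − 118.9²) = 6008 Pa.
Lift = ΔP · A = 6008 × 3.894 = 23390 N.

F ≈ 23.39 kN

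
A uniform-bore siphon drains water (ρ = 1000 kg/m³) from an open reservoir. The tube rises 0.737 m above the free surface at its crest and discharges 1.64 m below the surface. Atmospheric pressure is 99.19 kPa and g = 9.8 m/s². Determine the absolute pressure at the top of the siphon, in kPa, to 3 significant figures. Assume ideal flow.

Bernoulli surface→outlet gives ½v² = g·h_out, so v = √(2·9.8·1.64) = 5.67 m/s.
Continuity keeps v the same throughout the tube; from surface to crest, P_atm + 0 = P_top + ½ρv² + ρg·h_top.
P_top = 99190 − ½·1000·5.67² − 1000·9.8·0.737 = 75900 Pa.

P_top ≈ 75.9 kPa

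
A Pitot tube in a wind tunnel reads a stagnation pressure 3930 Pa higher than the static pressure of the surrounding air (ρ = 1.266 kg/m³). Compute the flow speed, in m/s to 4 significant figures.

v = 78.79 m/s

The dynamic pressure equals the rise in static pressure at the stagnation point: ΔP = ½ρv².
v = √(2ΔP/ρ) = √(2·3930/1.266) = 78.79 m/s.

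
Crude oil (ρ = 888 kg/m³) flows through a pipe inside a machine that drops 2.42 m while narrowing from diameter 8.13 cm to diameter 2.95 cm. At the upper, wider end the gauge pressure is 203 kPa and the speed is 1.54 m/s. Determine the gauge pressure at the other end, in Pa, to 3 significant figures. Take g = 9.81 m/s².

P₂ ≈ 164000 Pa

The volume flow rate is constant, so v₂ = (A₁/A₂)v₁ = (51.9/6.83)·1.54 = 11.7 m/s.
Applying Bernoulli between the two ends and solving for P₂: P₂ = P₁ + ½ρ(v₁² − v₂²) − ρgΔh.
P₂ = 203000 + ½·888·(1.54² − 11.7²) − 888·9.81·(−2.42) = 203000 + (-59700) − (-21100) = 164000 Pa.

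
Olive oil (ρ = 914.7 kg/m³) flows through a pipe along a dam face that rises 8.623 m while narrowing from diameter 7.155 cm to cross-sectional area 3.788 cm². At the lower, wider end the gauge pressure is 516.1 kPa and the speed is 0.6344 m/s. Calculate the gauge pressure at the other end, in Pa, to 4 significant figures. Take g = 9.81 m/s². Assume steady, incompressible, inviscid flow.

By continuity, v₂ = v₁·A₁/A₂ = 0.6344·(40.21/3.788) = 6.734 m/s.
Applying Bernoulli between the two ends and solving for P₂: P₂ = P₁ + ½ρ(v₁² − v₂²) − ρgΔh.
P₂ = 516100 + ½·914.7·(0.6344² − 6.734²) − 914.7·9.81·(+8.623) = 516100 + (-20550) − (77380) = 418200 Pa.

P₂ ≈ 418200 Pa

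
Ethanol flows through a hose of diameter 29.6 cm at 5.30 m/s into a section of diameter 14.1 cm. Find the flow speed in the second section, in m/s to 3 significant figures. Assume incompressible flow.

Continuity gives A₁v₁ = A₂v₂, so v₂ = (688 cm²)/(156 cm²) × 5.30 m/s = 23.4 m/s.

23.4 m/s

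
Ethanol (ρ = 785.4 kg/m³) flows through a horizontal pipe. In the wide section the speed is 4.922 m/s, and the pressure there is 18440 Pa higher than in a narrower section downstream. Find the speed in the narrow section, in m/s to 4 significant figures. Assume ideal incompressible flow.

v₂ ≈ 8.437 m/s

Along the level pipe P + ½ρv² is conserved, hence v₂² = v₁² + 2(P₁ − P₂)/ρ.
v₂ = √(4.922² + 2·18440/785.4) = √(24.23 + 46.96) = 8.437 m/s.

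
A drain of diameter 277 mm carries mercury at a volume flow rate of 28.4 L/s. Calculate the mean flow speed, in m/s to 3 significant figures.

0.471 m/s

Q = 28.4 L/s = 0.0284 m³/s.
v = Q/A = 0.0284 / 0.0603 = 0.471 m/s.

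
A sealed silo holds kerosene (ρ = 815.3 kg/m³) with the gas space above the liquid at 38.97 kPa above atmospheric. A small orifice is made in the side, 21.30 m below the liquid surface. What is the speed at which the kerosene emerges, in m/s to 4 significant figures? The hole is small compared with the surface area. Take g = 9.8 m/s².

Take point 1 at the surface (v₁ ≈ 0) and point 2 at the hole (at atmospheric pressure). Bernoulli: P₁ + ρg h = P_atm + ½ρv₂².
With P₁ − P_atm = 38970 Pa, v₂ = √(2gh + 2ΔP/ρ) = √(2·9.8·21.30 + 2·38970/815.3) = 22.65 m/s.

v ≈ 22.65 m/s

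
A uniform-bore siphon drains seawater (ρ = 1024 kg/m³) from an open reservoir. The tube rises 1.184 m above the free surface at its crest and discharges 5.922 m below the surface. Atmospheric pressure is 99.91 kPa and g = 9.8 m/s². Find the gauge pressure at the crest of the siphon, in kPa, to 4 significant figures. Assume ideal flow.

The outlet speed comes from Torricelli: v = √(2g·5.922) = 10.77 m/s.
Continuity keeps v the same throughout the tube; from surface to crest, P_atm + 0 = P_top + ½ρv² + ρg·h_top.
P_top = 99910 − ½·1024·10.77² − 1024·9.8·1.184 = 28600 Pa. So P_gauge = P_top − P_atm = -71310 Pa.

P_gauge ≈ -71.31 kPa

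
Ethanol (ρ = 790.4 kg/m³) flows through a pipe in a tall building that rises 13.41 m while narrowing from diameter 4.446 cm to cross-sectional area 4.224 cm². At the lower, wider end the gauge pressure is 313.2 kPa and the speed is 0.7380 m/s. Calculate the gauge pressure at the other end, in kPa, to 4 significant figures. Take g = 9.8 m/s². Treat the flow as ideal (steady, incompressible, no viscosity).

Continuity gives A₁v₁ = A₂v₂, so v₂ = (15.52 cm²)/(4.224 cm²) × 0.7380 m/s = 2.712 m/s.
Applying Bernoulli between the two ends and solving for P₂: P₂ = P₁ + ½ρ(v₁² − v₂²) − ρgΔh.
P₂ = 313200 + ½·790.4·(0.7380² − 2.712²) − 790.4·9.8·(+13.41) = 313200 + (-2692) − (103900) = 206600 Pa.

206.6 kPa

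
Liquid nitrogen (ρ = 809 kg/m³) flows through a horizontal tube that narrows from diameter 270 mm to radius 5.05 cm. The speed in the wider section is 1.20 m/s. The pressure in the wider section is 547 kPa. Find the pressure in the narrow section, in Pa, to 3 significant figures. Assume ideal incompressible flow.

P₂ ≈ 518000 Pa

By continuity, v₂ = v₁·A₁/A₂ = 1.20·(573/80.1) = 8.58 m/s.
Bernoulli (h₁ = h₂): P₁ − P₂ = ½ρ(v₂² − v₁²).
P₂ = P₁ − ½ρ(v₂² − v₁²) = 547000 − ½·809·(8.58² − 1.20²) = 547000 − 29200 = 518000 Pa.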